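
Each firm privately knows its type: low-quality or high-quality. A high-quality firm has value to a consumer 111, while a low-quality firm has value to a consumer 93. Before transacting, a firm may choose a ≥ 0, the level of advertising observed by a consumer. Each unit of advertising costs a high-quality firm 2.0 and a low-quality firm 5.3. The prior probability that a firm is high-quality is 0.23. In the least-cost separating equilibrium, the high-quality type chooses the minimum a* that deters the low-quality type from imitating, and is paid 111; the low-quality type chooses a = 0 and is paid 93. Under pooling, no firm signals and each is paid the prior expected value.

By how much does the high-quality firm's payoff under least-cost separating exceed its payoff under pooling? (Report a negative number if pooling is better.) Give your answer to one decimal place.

Least-cost separating signal: a* solves 93 = 111 − 5.3·a*, so a* = (111 − 93)/5.3 ≈ 3.3962.
High-quality type's separating payoff: 111 − 2.0 × a* = 111 − 2.0 × (111 − 93)/5.3 = 111 − 36/5.3 ≈ 104.208.
Pooling payoff: 0.23 × 111 + 0.77 × 93 = 97.14.
Difference: 104.208 − 97.14 = 7.068, i.e. 7.1 to one decimal place.
The high-quality type prefers to separate.

7.1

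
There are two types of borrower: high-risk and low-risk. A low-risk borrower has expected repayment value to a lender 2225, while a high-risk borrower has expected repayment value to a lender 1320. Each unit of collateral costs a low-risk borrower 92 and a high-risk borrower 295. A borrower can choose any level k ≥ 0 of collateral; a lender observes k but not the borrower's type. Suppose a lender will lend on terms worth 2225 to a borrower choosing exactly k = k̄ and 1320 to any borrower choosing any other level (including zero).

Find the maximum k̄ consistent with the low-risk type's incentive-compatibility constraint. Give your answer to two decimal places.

9.84

Choosing k̄ yields the low-risk type 2225 − 92·k̄; choosing zero yields 1320.
The low-risk type is indifferent at 2225 − 92·k̄ = 1320, i.e. k̄ = (2225 − 1320) / 92 ≈ 9.84.
For any k̄ above 9.84 the low-risk type would rather pool at zero, so separation collapses.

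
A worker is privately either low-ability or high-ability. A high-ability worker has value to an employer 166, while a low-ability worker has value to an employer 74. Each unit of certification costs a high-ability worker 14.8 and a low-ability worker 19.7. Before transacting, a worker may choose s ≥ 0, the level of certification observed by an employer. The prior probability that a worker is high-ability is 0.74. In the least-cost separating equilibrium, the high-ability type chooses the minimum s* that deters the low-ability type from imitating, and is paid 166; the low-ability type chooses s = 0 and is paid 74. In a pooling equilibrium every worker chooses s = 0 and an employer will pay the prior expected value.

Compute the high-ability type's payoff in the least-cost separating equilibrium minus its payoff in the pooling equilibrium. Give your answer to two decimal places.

-45.20

Least-cost separating signal: s* solves 74 = 166 − 19.7·s*, so s* = (166 − 74)/19.7 ≈ 4.6701.
High-ability type's separating payoff: 166 − 14.8 × s* = 166 − 14.8 × (166 − 74)/19.7 = 166 − 1361.6/19.7 ≈ 96.8832.
Pooling payoff: 0.74 × 166 + 0.26 × 74 = 142.08.
Difference: 96.8832 − 142.08 = -45.1968, i.e. -45.20 to two decimal places.
The high-ability type would prefer the pooling outcome.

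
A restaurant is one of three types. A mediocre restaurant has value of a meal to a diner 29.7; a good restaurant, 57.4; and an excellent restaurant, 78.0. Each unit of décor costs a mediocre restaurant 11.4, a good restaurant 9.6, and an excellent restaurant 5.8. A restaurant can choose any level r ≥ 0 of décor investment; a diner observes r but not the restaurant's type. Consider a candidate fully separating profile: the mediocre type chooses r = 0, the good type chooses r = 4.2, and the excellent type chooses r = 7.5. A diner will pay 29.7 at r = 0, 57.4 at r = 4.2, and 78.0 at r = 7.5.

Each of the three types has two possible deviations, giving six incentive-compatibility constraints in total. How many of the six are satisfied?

5

Excellent (own payoff 78.0 − 5.8×7.5 = 34.5): to r=0 gives 29.7 → no gain ✓; to r=4.2 gives 57.4 − 5.8×4.2 = 33.04 → no gain ✓.
Good (own payoff 57.4 − 9.6×4.2 = 17.08): to r=0 gives 29.7 → profitable ✗; to r=7.5 gives 78.0 − 9.6×7.5 = 6 → no gain ✓.
Mediocre (own payoff 29.7): to r=4.2 gives 57.4 − 11.4×4.2 = 9.52 → no gain ✓; to r=7.5 gives 78.0 − 11.4×7.5 = -7.5 → no gain ✓.
5 of the 6 constraints hold; not an equilibrium.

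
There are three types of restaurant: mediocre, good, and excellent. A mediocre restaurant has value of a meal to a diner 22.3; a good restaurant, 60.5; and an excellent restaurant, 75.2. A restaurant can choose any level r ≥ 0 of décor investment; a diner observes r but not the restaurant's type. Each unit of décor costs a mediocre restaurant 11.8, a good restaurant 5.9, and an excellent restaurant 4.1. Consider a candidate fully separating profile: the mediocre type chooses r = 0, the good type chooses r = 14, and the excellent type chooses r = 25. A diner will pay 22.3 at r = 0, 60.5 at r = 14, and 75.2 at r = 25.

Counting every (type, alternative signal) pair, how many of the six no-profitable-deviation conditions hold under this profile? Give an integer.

Good (own payoff 60.5 − 5.9×14 = -22.1): to r=0 gives 22.3 → profitable ✗; to r=25 gives 75.2 − 5.9×25 = -72.3 → no gain ✓.
Excellent (own payoff 75.2 − 4.1×25 = -27.3): to r=0 gives 22.3 → profitable ✗; to r=14 gives 60.5 − 4.1×14 = 3.1 → profitable ✗.
Mediocre (own payoff 22.3): to r=14 gives 60.5 − 11.8×14 = -104.7 → no gain ✓; to r=25 gives 75.2 − 11.8×25 = -219.8 → no gain ✓.
3 of the 6 constraints hold; not an equilibrium.

3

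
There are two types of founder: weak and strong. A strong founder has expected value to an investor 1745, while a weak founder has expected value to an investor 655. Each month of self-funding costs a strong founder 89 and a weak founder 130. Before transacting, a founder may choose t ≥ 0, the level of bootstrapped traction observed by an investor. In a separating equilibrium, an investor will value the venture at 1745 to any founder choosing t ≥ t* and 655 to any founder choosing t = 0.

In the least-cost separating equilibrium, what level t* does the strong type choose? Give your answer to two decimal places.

A weak founder choosing t = 0 receives 655.
Imitating at t* instead would pay 1745 at cost 130·t*, netting 1745 − 130·t*.
Indifference: 655 = 1745 − 130·t*, so t* = (1745 − 655) / 130 ≈ 8.38.
At t* the weak type's incentive constraint just binds; the strong type strictly prefers t* since its per-unit cost is lower.

8.38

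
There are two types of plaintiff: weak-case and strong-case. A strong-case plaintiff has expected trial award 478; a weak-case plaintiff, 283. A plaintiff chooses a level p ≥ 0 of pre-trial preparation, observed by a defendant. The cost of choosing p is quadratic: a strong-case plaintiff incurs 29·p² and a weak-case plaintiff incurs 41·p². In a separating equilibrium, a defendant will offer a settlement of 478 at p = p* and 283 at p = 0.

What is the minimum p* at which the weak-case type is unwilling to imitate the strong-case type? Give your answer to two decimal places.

The weak-case type at p = 0 receives 283; imitating at p* yields 478 − 41·p*².
Indifference: 283 = 478 − 41·p*², so p*² = (478 − 283) / 41 ≈ 4.7561.
p* = √4.7561 ≈ 2.18.

2.18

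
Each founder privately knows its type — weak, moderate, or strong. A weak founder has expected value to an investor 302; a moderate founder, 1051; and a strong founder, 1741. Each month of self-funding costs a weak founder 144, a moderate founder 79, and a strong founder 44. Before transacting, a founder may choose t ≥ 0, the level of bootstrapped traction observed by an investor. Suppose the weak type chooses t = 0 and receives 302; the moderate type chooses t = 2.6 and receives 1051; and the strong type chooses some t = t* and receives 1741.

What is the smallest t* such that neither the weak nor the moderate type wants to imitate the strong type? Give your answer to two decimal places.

Weak type (on-path payoff 302) won't mimic when 302 ≥ 1741 − 144·t*, i.e. t* ≥ 9.99.
Moderate type (on-path payoff 1051 − 79×2.6 = 845.6) won't mimic when 845.6 ≥ 1741 − 79·t*, i.e. t* ≥ 11.33.
Both must hold, so t* = max(9.99, 11.33) = 11.33. The moderate type's constraint binds.

11.33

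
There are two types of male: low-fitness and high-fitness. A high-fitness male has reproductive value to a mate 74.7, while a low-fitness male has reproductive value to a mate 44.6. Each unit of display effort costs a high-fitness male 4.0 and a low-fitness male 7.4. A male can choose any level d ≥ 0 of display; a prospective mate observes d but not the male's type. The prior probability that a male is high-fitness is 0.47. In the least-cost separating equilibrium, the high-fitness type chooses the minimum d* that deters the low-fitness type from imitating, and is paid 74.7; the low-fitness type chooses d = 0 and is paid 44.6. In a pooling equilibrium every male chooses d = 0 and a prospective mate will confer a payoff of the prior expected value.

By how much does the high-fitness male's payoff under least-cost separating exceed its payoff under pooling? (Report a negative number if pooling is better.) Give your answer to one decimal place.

-0.3

Least-cost separating signal: d* solves 44.6 = 74.7 − 7.4·d*, so d* = (74.7 − 44.6)/7.4 ≈ 4.0676.
High-fitness type's separating payoff: 74.7 − 4.0 × d* = 74.7 − 4.0 × (74.7 − 44.6)/7.4 = 74.7 − 120.4/7.4 ≈ 58.430.
Pooling payoff: 0.47 × 74.7 + 0.53 × 44.6 = 58.747.
Difference: 58.430 − 58.747 = -0.317, i.e. -0.3 to one decimal place.
The high-fitness type would prefer the pooling outcome.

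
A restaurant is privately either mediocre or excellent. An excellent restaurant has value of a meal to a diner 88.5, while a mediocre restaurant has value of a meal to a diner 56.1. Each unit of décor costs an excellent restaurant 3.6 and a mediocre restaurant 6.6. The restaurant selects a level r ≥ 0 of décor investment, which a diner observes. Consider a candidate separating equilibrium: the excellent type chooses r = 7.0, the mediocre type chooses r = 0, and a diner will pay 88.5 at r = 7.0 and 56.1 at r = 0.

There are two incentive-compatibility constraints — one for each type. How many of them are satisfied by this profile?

2

Excellent type: signal → 88.5 − 3.6 × 7.0 = 63.3; deviate to 0 → 56.1. IC holds (63.3 ≥ 56.1).
Mediocre type: stay at 0 → 56.1; mimic → 88.5 − 6.6 × 7.0 = 42.3. IC holds (56.1 ≥ 42.3).
2 of 2 constraints hold, so this is a separating equilibrium.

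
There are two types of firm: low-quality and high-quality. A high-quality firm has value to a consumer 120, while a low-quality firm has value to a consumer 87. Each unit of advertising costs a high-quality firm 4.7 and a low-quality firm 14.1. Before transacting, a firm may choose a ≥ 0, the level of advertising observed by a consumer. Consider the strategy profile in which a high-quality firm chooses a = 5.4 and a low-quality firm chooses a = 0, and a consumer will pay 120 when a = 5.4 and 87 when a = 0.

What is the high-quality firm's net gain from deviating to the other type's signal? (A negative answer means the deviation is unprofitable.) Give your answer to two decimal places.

-7.62

Playing a = 5.4 the high-quality firm receives 120 − 4.7 × 5.4 = 94.62.
Deviating to a = 0 yields 87 instead.
Gain from deviating: 87 − 94.62 = -7.62.
The gain is negative, so the high-quality type's incentive-compatibility constraint is satisfied.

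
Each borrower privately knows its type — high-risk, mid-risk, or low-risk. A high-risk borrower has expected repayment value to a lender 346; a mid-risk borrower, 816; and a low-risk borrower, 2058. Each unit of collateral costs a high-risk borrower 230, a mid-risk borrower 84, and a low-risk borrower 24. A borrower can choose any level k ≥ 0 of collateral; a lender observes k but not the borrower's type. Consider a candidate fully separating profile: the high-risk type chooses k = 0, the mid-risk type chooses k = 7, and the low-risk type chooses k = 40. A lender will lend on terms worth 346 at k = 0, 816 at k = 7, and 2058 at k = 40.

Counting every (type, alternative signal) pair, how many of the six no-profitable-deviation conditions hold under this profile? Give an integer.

Mid-risk (own payoff 816 − 84×7 = 228): to k=0 gives 346 → profitable ✗; to k=40 gives 2058 − 84×40 = -1302 → no gain ✓.
High-risk (own payoff 346): to k=7 gives 816 − 230×7 = -794 → no gain ✓; to k=40 gives 2058 − 230×40 = -7142 → no gain ✓.
Low-risk (own payoff 2058 − 24×40 = 1098): to k=0 gives 346 → no gain ✓; to k=7 gives 816 − 24×7 = 648 → no gain ✓.
5 of the 6 constraints hold; not an equilibrium.

5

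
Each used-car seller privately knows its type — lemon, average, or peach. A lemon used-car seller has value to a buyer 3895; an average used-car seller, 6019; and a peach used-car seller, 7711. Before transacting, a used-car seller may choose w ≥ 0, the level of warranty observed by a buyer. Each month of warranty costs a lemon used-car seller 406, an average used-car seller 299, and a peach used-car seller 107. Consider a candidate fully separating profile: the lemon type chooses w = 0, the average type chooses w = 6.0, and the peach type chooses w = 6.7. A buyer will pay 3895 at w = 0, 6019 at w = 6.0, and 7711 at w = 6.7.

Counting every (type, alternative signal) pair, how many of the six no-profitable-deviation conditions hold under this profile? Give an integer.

Average (own payoff 6019 − 299×6.0 = 4225): to w=0 gives 3895 → no gain ✓; to w=6.7 gives 7711 − 299×6.7 = 5707.7 → profitable ✗.
Peach (own payoff 7711 − 107×6.7 = 6994.1): to w=0 gives 3895 → no gain ✓; to w=6.0 gives 6019 − 107×6.0 = 5377 → no gain ✓.
Lemon (own payoff 3895): to w=6.0 gives 6019 − 406×6.0 = 3583 → no gain ✓; to w=6.7 gives 7711 − 406×6.7 = 4990.8 → profitable ✗.
4 of the 6 constraints hold; not an equilibrium.

4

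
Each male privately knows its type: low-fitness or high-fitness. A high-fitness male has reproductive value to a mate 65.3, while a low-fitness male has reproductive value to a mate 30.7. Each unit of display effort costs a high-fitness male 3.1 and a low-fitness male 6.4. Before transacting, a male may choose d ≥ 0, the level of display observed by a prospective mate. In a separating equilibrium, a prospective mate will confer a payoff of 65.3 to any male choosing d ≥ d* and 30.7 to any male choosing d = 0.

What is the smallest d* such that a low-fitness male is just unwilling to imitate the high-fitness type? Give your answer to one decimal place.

A low-fitness male choosing d = 0 receives 30.7.
Imitating at d* instead would pay 65.3 at cost 6.4·d*, netting 65.3 − 6.4·d*.
Indifference: 30.7 = 65.3 − 6.4·d*, so d* = (65.3 − 30.7) / 6.4 ≈ 5.4.
This is the low-fitness type's binding incentive-compatibility constraint; any d ≥ 5.4 sustains separation on that side.

5.4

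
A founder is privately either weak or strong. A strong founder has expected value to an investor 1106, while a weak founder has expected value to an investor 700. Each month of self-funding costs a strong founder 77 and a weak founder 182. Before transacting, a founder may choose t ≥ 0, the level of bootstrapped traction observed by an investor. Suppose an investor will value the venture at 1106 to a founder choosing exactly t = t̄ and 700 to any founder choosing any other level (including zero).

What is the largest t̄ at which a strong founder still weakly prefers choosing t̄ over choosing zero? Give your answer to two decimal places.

Choosing t̄ yields the strong type 1106 − 77·t̄; choosing zero yields 700.
The strong type is indifferent at 1106 − 77·t̄ = 700, i.e. t̄ = (1106 − 700) / 77 ≈ 5.27.
For any t̄ above 5.27 the strong type would rather pool at zero, so separation collapses.

5.27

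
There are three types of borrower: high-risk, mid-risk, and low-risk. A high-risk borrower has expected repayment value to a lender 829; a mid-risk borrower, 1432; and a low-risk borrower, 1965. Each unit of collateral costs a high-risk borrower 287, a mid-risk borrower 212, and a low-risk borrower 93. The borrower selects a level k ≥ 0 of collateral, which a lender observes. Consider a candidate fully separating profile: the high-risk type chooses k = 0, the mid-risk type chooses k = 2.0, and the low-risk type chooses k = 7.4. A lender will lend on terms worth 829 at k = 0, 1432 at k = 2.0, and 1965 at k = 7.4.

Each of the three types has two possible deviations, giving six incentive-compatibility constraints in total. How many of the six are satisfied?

5

Mid-risk (own payoff 1432 − 212×2.0 = 1008): to k=0 gives 829 → no gain ✓; to k=7.4 gives 1965 − 212×7.4 = 396.2 → no gain ✓.
High-risk (own payoff 829): to k=2.0 gives 1432 − 287×2.0 = 858 → profitable ✗; to k=7.4 gives 1965 − 287×7.4 = -158.8 → no gain ✓.
Low-risk (own payoff 1965 − 93×7.4 = 1276.8): to k=0 gives 829 → no gain ✓; to k=2.0 gives 1432 − 93×2.0 = 1246 → no gain ✓.
5 of the 6 constraints hold; not an equilibrium.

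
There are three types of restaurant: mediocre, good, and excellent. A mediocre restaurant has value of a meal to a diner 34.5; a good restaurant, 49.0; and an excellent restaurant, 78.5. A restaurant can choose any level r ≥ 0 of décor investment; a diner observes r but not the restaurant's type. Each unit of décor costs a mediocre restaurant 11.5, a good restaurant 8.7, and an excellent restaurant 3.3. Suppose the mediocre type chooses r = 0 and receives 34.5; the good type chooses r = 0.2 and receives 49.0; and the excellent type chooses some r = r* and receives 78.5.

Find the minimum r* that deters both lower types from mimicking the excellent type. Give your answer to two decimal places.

Mediocre type (on-path payoff 34.5) won't mimic when 34.5 ≥ 78.5 − 11.5·r*, i.e. r* ≥ 3.83.
Good type (on-path payoff 49.0 − 8.7×0.2 = 47.26) won't mimic when 47.26 ≥ 78.5 − 8.7·r*, i.e. r* ≥ 3.59.
Both must hold, so r* = max(3.83, 3.59) = 3.83. The mediocre type's constraint binds.

3.83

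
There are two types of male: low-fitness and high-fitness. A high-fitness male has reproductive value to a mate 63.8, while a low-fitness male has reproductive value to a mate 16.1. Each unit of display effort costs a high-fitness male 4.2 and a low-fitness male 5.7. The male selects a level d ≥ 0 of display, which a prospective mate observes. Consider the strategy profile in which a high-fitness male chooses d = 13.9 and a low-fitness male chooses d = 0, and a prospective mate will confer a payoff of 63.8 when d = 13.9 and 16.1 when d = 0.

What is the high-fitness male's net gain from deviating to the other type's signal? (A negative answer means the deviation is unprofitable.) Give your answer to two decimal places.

10.68

Playing d = 13.9 the high-fitness male receives 63.8 − 4.2 × 13.9 = 5.42.
Deviating to d = 0 yields 16.1 instead.
Gain from deviating: 16.1 − 5.42 = 10.68.
The gain is positive, so the high-fitness type's incentive-compatibility constraint is violated — this profile is not a separating equilibrium.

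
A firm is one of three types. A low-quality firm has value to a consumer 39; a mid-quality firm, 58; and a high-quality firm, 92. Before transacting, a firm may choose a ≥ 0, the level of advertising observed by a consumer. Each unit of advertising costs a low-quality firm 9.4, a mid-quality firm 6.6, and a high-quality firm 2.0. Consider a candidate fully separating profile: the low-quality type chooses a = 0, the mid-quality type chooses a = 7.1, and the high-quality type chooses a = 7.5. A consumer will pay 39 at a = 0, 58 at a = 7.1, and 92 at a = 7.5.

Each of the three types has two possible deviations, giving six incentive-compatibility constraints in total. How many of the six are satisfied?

High-quality (own payoff 92 − 2.0×7.5 = 77): to a=0 gives 39 → no gain ✓; to a=7.1 gives 58 − 2.0×7.1 = 43.8 → no gain ✓.
Low-quality (own payoff 39): to a=7.1 gives 58 − 9.4×7.1 = -8.74 → no gain ✓; to a=7.5 gives 92 − 9.4×7.5 = 21.5 → no gain ✓.
Mid-quality (own payoff 58 − 6.6×7.1 = 11.14): to a=0 gives 39 → profitable ✗; to a=7.5 gives 92 − 6.6×7.5 = 42.5 → profitable ✗.
4 of the 6 constraints hold; not an equilibrium.

4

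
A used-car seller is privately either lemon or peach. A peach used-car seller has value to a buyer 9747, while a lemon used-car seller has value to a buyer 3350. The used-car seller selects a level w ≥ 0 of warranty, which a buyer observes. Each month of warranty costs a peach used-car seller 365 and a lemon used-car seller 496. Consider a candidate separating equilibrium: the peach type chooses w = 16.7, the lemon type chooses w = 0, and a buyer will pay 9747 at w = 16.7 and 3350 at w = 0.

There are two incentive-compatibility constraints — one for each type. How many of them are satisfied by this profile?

Lemon type: stay at 0 → 3350; mimic → 9747 − 496 × 16.7 = 1463.8. IC holds (3350 ≥ 1463.8).
Peach type: signal → 9747 − 365 × 16.7 = 3651.5; deviate to 0 → 3350. IC holds (3651.5 ≥ 3350).
2 of 2 constraints hold, so this is a separating equilibrium.

2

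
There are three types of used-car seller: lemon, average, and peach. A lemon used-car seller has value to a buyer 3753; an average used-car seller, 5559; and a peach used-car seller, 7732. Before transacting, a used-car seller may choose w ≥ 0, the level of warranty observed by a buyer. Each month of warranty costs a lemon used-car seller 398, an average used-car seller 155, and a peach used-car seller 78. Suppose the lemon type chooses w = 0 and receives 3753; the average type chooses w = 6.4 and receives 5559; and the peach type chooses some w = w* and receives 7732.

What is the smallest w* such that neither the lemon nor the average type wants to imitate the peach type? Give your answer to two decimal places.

Lemon type (on-path payoff 3753) won't mimic when 3753 ≥ 7732 − 398·w*, i.e. w* ≥ 10.00.
Average type (on-path payoff 5559 − 155×6.4 = 4567) won't mimic when 4567 ≥ 7732 − 155·w*, i.e. w* ≥ 20.42.
Both must hold, so w* = max(10.00, 20.42) = 20.42. The average type's constraint binds.

20.42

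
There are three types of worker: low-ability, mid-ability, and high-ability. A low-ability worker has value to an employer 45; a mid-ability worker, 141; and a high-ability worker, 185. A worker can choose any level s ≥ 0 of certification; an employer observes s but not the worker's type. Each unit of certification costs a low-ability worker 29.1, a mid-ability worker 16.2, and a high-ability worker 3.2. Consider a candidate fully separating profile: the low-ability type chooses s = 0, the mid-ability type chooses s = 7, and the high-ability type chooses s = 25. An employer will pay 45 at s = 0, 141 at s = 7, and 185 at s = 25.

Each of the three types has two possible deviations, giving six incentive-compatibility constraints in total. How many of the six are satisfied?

Low-ability (own payoff 45): to s=7 gives 141 − 29.1×7 = -62.7 → no gain ✓; to s=25 gives 185 − 29.1×25 = -542.5 → no gain ✓.
High-ability (own payoff 185 − 3.2×25 = 105): to s=0 gives 45 → no gain ✓; to s=7 gives 141 − 3.2×7 = 118.6 → profitable ✗.
Mid-ability (own payoff 141 − 16.2×7 = 27.6): to s=0 gives 45 → profitable ✗; to s=25 gives 185 − 16.2×25 = -220 → no gain ✓.
4 of the 6 constraints hold; not an equilibrium.

4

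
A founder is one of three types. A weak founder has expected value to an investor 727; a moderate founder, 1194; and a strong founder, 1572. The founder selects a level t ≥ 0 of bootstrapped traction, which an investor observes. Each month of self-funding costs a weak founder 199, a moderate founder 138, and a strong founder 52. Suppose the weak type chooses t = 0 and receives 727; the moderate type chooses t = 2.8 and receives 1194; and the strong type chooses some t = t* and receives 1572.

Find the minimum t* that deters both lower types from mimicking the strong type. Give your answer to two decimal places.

Moderate type (on-path payoff 1194 − 138×2.8 = 807.6) won't mimic when 807.6 ≥ 1572 − 138·t*, i.e. t* ≥ 5.54.
Weak type (on-path payoff 727) won't mimic when 727 ≥ 1572 − 199·t*, i.e. t* ≥ 4.25.
Both must hold, so t* = max(4.25, 5.54) = 5.54. The moderate type's constraint binds.

5.54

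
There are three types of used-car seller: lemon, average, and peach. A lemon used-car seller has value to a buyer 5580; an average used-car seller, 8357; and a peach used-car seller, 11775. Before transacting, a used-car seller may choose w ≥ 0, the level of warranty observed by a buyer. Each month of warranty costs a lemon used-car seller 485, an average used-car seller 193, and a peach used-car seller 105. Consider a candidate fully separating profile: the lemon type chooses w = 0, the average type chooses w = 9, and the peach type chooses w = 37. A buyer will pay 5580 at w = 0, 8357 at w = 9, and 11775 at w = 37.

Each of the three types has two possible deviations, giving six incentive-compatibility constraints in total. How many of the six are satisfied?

6

Average (own payoff 8357 − 193×9 = 6620): to w=0 gives 5580 → no gain ✓; to w=37 gives 11775 − 193×37 = 4634 → no gain ✓.
Lemon (own payoff 5580): to w=9 gives 8357 − 485×9 = 3992 → no gain ✓; to w=37 gives 11775 − 485×37 = -6170 → no gain ✓.
Peach (own payoff 11775 − 105×37 = 7890): to w=0 gives 5580 → no gain ✓; to w=9 gives 8357 − 105×9 = 7412 → no gain ✓.
6 of the 6 constraints hold; this profile is a separating equilibrium.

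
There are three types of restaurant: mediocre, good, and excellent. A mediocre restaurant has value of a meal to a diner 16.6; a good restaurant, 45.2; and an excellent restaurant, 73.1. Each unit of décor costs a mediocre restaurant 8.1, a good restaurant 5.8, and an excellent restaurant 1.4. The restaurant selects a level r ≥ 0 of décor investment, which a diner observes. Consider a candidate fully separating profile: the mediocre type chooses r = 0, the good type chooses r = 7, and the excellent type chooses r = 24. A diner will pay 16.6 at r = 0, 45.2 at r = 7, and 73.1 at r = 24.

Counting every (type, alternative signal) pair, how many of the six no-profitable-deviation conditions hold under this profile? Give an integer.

5

Good (own payoff 45.2 − 5.8×7 = 4.6): to r=0 gives 16.6 → profitable ✗; to r=24 gives 73.1 − 5.8×24 = -66.1 → no gain ✓.
Excellent (own payoff 73.1 − 1.4×24 = 39.5): to r=0 gives 16.6 → no gain ✓; to r=7 gives 45.2 − 1.4×7 = 35.4 → no gain ✓.
Mediocre (own payoff 16.6): to r=7 gives 45.2 − 8.1×7 = -11.5 → no gain ✓; to r=24 gives 73.1 − 8.1×24 = -121.3 → no gain ✓.
5 of the 6 constraints hold; not an equilibrium.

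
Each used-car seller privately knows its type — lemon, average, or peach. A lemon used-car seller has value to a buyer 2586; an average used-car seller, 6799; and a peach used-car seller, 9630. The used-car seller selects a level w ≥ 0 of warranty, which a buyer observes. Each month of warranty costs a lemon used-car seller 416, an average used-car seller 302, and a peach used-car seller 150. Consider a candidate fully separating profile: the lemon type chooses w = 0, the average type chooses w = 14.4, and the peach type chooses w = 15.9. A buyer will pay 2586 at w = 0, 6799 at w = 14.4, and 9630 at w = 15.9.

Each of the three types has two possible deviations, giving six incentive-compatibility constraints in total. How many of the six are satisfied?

3

Lemon (own payoff 2586): to w=14.4 gives 6799 − 416×14.4 = 808.6 → no gain ✓; to w=15.9 gives 9630 − 416×15.9 = 3015.6 → profitable ✗.
Average (own payoff 6799 − 302×14.4 = 2450.2): to w=0 gives 2586 → profitable ✗; to w=15.9 gives 9630 − 302×15.9 = 4828.2 → profitable ✗.
Peach (own payoff 9630 − 150×15.9 = 7245): to w=0 gives 2586 → no gain ✓; to w=14.4 gives 6799 − 150×14.4 = 4639 → no gain ✓.
3 of the 6 constraints hold; not an equilibrium.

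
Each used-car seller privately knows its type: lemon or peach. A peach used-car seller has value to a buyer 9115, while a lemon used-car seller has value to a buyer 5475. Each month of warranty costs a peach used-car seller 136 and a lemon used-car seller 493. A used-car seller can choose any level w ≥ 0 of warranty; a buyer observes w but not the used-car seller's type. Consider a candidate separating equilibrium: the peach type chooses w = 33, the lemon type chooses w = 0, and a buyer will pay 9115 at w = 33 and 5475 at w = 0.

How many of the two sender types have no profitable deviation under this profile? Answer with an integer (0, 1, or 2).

Peach type: signal → 9115 − 136 × 33 = 4627; deviate to 0 → 5475. IC fails (4627 < 5475).
Lemon type: stay at 0 → 5475; mimic → 9115 − 493 × 33 = -7154. IC holds (5475 ≥ -7154).
1 of 2 constraints hold, so this profile is not an equilibrium.

1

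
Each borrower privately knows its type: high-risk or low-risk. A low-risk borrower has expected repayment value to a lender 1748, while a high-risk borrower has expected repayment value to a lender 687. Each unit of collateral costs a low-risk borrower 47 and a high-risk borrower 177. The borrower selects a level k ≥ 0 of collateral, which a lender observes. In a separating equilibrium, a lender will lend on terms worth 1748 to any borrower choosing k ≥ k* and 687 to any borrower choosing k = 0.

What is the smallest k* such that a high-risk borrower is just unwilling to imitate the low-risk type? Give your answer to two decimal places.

A high-risk borrower choosing k = 0 receives 687.
Imitating at k* instead would pay 1748 at cost 177·k*, netting 1748 − 177·k*.
Indifference: 687 = 1748 − 177·k*, so k* = (1748 − 687) / 177 ≈ 5.99.
This is the high-risk type's binding incentive-compatibility constraint; any k ≥ 5.99 sustains separation on that side.

5.99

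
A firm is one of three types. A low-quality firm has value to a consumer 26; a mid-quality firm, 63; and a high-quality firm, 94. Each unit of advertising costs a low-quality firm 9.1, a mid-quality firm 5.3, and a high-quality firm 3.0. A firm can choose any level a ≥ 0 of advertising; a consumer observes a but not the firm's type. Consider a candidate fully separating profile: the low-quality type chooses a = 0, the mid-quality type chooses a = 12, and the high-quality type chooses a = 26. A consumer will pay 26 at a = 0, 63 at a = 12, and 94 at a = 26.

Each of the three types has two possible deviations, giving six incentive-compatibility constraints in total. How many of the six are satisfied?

3

High-quality (own payoff 94 − 3.0×26 = 16): to a=0 gives 26 → profitable ✗; to a=12 gives 63 − 3.0×12 = 27 → profitable ✗.
Low-quality (own payoff 26): to a=12 gives 63 − 9.1×12 = -46.2 → no gain ✓; to a=26 gives 94 − 9.1×26 = -142.6 → no gain ✓.
Mid-quality (own payoff 63 − 5.3×12 = -0.6): to a=0 gives 26 → profitable ✗; to a=26 gives 94 − 5.3×26 = -43.8 → no gain ✓.
3 of the 6 constraints hold; not an equilibrium.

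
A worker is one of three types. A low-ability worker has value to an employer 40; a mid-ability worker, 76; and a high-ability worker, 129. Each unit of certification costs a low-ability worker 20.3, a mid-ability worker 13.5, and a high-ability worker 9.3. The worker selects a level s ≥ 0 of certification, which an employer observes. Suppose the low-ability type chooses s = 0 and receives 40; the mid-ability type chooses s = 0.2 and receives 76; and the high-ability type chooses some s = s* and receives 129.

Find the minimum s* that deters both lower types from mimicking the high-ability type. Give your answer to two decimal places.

4.38

Mid-ability type (on-path payoff 76 − 13.5×0.2 = 73.3) won't mimic when 73.3 ≥ 129 − 13.5·s*, i.e. s* ≥ 4.13.
Low-ability type (on-path payoff 40) won't mimic when 40 ≥ 129 − 20.3·s*, i.e. s* ≥ 4.38.
Both must hold, so s* = max(4.38, 4.13) = 4.38. The low-ability type's constraint binds.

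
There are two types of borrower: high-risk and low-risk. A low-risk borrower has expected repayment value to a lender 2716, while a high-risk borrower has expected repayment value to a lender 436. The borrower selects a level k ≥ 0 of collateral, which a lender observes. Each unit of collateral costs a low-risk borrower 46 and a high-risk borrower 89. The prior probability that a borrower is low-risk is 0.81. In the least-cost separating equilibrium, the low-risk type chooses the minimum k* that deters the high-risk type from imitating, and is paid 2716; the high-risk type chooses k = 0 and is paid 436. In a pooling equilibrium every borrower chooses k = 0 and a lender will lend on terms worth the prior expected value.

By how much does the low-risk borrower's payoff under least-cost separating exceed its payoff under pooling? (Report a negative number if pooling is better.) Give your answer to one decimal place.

Least-cost separating signal: k* solves 436 = 2716 − 89·k*, so k* = (2716 − 436)/89 ≈ 25.6180.
Low-risk type's separating payoff: 2716 − 46 × k* = 2716 − 46 × (2716 − 436)/89 = 2716 − 104880/89 ≈ 1537.573.
Pooling payoff: 0.81 × 2716 + 0.19 × 436 = 2282.8.
Difference: 1537.573 − 2282.8 = -745.227, i.e. -745.2 to one decimal place.
The low-risk type would prefer the pooling outcome.

-745.2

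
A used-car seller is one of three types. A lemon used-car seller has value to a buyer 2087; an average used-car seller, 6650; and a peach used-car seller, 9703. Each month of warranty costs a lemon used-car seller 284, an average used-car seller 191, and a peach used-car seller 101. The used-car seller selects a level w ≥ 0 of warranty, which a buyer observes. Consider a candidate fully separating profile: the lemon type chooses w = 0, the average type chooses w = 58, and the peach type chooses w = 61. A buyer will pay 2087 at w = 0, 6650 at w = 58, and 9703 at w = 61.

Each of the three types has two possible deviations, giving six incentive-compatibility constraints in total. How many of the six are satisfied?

4

Average (own payoff 6650 − 191×58 = -4428): to w=0 gives 2087 → profitable ✗; to w=61 gives 9703 − 191×61 = -1948 → profitable ✗.
Lemon (own payoff 2087): to w=58 gives 6650 − 284×58 = -9822 → no gain ✓; to w=61 gives 9703 − 284×61 = -7621 → no gain ✓.
Peach (own payoff 9703 − 101×61 = 3542): to w=0 gives 2087 → no gain ✓; to w=58 gives 6650 − 101×58 = 792 → no gain ✓.
4 of the 6 constraints hold; not an equilibrium.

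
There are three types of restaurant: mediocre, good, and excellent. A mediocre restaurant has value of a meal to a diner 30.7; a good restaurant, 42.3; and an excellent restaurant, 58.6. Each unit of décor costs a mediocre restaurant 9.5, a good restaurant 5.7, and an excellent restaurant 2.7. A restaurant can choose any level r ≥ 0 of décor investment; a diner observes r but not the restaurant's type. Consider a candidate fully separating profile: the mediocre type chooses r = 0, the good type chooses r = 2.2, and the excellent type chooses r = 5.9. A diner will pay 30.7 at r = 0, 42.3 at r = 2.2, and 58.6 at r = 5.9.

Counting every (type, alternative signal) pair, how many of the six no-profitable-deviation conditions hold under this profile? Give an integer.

Mediocre (own payoff 30.7): to r=2.2 gives 42.3 − 9.5×2.2 = 21.4 → no gain ✓; to r=5.9 gives 58.6 − 9.5×5.9 = 2.55 → no gain ✓.
Good (own payoff 42.3 − 5.7×2.2 = 29.76): to r=0 gives 30.7 → profitable ✗; to r=5.9 gives 58.6 − 5.7×5.9 = 24.97 → no gain ✓.
Excellent (own payoff 58.6 − 2.7×5.9 = 42.67): to r=0 gives 30.7 → no gain ✓; to r=2.2 gives 42.3 − 2.7×2.2 = 36.36 → no gain ✓.
5 of the 6 constraints hold; not an equilibrium.

5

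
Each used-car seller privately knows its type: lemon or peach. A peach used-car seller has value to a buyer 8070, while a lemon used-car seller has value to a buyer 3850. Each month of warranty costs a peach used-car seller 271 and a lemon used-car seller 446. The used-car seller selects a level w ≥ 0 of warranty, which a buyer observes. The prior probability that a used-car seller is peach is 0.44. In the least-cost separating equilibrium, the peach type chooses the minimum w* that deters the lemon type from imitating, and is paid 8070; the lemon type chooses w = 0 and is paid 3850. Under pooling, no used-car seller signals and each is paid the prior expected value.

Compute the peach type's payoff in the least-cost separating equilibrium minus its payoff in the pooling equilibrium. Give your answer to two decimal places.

-200.97

Least-cost separating signal: w* solves 3850 = 8070 − 446·w*, so w* = (8070 − 3850)/446 ≈ 9.4619.
Peach type's separating payoff: 8070 − 271 × w* = 8070 − 271 × (8070 − 3850)/446 = 8070 − 1143620/446 ≈ 5505.8296.
Pooling payoff: 0.44 × 8070 + 0.56 × 3850 = 5706.8.
Difference: 5505.8296 − 5706.8 = -200.9704, i.e. -200.97 to two decimal places.
The peach type would prefer the pooling outcome.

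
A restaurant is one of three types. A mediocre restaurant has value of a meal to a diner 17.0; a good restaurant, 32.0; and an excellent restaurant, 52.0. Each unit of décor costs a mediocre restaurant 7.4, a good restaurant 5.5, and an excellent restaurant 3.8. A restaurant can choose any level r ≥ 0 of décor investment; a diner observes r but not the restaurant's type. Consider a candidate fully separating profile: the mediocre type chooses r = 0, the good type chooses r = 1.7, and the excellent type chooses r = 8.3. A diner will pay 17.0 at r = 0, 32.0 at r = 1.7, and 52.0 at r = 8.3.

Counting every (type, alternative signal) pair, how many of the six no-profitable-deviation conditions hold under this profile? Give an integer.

4

Good (own payoff 32.0 − 5.5×1.7 = 22.65): to r=0 gives 17.0 → no gain ✓; to r=8.3 gives 52.0 − 5.5×8.3 = 6.35 → no gain ✓.
Excellent (own payoff 52.0 − 3.8×8.3 = 20.46): to r=0 gives 17.0 → no gain ✓; to r=1.7 gives 32.0 − 3.8×1.7 = 25.54 → profitable ✗.
Mediocre (own payoff 17.0): to r=1.7 gives 32.0 − 7.4×1.7 = 19.42 → profitable ✗; to r=8.3 gives 52.0 − 7.4×8.3 = -9.42 → no gain ✓.
4 of the 6 constraints hold; not an equilibrium.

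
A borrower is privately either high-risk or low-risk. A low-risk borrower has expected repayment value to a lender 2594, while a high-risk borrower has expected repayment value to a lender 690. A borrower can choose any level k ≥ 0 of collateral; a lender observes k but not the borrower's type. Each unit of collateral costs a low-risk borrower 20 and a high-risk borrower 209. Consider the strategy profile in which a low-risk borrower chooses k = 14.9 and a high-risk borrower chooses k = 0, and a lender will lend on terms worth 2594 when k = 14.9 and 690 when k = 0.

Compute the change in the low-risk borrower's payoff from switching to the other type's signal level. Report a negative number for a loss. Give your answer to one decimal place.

Playing k = 14.9 the low-risk borrower receives 2594 − 20 × 14.9 = 2296.
Deviating to k = 0 yields 690 instead.
Gain from deviating: 690 − 2296 = -1606.0.
The gain is negative, so the low-risk type's incentive-compatibility constraint is satisfied.

-1606.0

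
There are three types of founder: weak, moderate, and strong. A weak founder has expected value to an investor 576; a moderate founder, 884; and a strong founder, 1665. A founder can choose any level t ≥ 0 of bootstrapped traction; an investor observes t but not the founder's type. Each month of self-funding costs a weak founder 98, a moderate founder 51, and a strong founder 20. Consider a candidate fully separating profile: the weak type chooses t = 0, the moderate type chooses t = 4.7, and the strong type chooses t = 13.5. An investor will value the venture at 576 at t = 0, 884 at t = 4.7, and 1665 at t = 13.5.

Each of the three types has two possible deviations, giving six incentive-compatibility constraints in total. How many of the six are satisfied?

5

Moderate (own payoff 884 − 51×4.7 = 644.3): to t=0 gives 576 → no gain ✓; to t=13.5 gives 1665 − 51×13.5 = 976.5 → profitable ✗.
Weak (own payoff 576): to t=4.7 gives 884 − 98×4.7 = 423.4 → no gain ✓; to t=13.5 gives 1665 − 98×13.5 = 342 → no gain ✓.
Strong (own payoff 1665 − 20×13.5 = 1395): to t=0 gives 576 → no gain ✓; to t=4.7 gives 884 − 20×4.7 = 790 → no gain ✓.
5 of the 6 constraints hold; not an equilibrium.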